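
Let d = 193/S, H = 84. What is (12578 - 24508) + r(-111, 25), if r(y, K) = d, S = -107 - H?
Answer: -2278823/191 ≈ -11931.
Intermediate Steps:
S = -191 (S = -107 - 1*84 = -107 - 84 = -191)
d = -193/191 (d = 193/(-191) = 193*(-1/191) = -193/191 ≈ -1.0105)
r(y, K) = -193/191
(12578 - 24508) + r(-111, 25) = (12578 - 24508) - 193/191 = -11930 - 193/191 = -2278823/191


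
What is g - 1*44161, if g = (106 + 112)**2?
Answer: 3363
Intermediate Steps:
g = 47524 (g = 218**2 = 47524)
g - 1*44161 = 47524 - 1*44161 = 47524 - 44161 = 3363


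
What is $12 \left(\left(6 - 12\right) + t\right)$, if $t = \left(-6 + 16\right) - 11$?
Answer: $-84$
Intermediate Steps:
$t = -1$ ($t = 10 - 11 = -1$)
$12 \left(\left(6 - 12\right) + t\right) = 12 \left(\left(6 - 12\right) - 1\right) = 12 \left(-6 - 1\right) = 12 \left(-7\right) = -84$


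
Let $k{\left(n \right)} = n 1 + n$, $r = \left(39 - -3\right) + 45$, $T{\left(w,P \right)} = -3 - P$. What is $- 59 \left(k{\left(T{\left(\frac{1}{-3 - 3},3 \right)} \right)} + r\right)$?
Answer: $-4425$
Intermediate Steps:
$r = 87$ ($r = \left(39 + \left(-13 + 16\right)\right) + 45 = \left(39 + 3\right) + 45 = 42 + 45 = 87$)
$k{\left(n \right)} = 2 n$ ($k{\left(n \right)} = n + n = 2 n$)
$- 59 \left(k{\left(T{\left(\frac{1}{-3 - 3},3 \right)} \right)} + r\right) = - 59 \left(2 \left(-3 - 3\right) + 87\right) = - 59 \left(2 \left(-6\right) + 87\right) = - 59 \left(-12 + 87\right) = \left(-59\right) 75 = -4425$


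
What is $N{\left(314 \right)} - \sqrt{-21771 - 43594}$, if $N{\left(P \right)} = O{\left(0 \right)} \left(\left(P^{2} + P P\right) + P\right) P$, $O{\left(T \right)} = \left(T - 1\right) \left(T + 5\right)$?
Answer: $-310084420 - i \sqrt{65365} \approx -3.1008 \cdot 10^{8} - 255.67 i$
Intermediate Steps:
$O{\left(T \right)} = \left(-1 + T\right) \left(5 + T\right)$
$N{\left(P \right)} = P \left(- 10 P^{2} - 5 P\right)$ ($N{\left(P \right)} = \left(-5 + 0^{2} + 4 \cdot 0\right) \left(\left(P^{2} + P P\right) + P\right) P = \left(-5 + 0 + 0\right) \left(\left(P^{2} + P^{2}\right) + P\right) P = - 5 \left(2 P^{2} + P\right) P = - 5 \left(P + 2 P^{2}\right) P = \left(- 10 P^{2} - 5 P\right) P = P \left(- 10 P^{2} - 5 P\right)$)
$N{\left(314 \right)} - \sqrt{-21771 - 43594} = 314^{2} \left(-5 - 3140\right) - \sqrt{-21771 - 43594} = 98596 \left(-5 - 3140\right) - \sqrt{-65365} = 98596 \left(-3145\right) - i \sqrt{65365} = -310084420 - i \sqrt{65365}$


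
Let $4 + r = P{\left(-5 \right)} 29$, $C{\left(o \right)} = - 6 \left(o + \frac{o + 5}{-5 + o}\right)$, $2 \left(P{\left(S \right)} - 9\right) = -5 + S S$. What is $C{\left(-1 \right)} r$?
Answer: $5470$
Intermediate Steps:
$P{\left(S \right)} = \frac{13}{2} + \frac{S^{2}}{2}$ ($P{\left(S \right)} = 9 + \frac{-5 + S S}{2} = 9 + \frac{-5 + S^{2}}{2} = 9 + \left(- \frac{5}{2} + \frac{S^{2}}{2}\right) = \frac{13}{2} + \frac{S^{2}}{2}$)
$C{\left(o \right)} = - 6 o - \frac{6 \left(5 + o\right)}{-5 + o}$ ($C{\left(o \right)} = - 6 \left(o + \frac{5 + o}{-5 + o}\right) = - 6 o - \frac{6 \left(5 + o\right)}{-5 + o}$)
$r = 547$ ($r = -4 + \left(\frac{13}{2} + \frac{\left(-5\right)^{2}}{2}\right) 29 = -4 + \left(\frac{13}{2} + \frac{1}{2} \cdot 25\right) 29 = -4 + \left(\frac{13}{2} + \frac{25}{2}\right) 29 = -4 + 19 \cdot 29 = -4 + 551 = 547$)
$C{\left(-1 \right)} r = \frac{6 \left(-5 - \left(-1\right)^{2} + 4 \left(-1\right)\right)}{-5 - 1} \cdot 547 = \frac{6 \left(-5 - 1 - 4\right)}{-6} \cdot 547 = 6 \left(- \frac{1}{6}\right) \left(-5 - 1 - 4\right) 547 = 6 \left(- \frac{1}{6}\right) \left(-10\right) 547 = 10 \cdot 547 = 5470$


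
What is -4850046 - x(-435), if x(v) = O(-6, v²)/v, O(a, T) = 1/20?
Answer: -42195400199/8700 ≈ -4.8500e+6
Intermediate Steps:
O(a, T) = 1/20
x(v) = 1/(20*v)
-4850046 - x(-435) = -4850046 - 1/(20*(-435)) = -4850046 - (-1)/(20*435) = -4850046 - 1*(-1/8700) = -4850046 + 1/8700 = -42195400199/8700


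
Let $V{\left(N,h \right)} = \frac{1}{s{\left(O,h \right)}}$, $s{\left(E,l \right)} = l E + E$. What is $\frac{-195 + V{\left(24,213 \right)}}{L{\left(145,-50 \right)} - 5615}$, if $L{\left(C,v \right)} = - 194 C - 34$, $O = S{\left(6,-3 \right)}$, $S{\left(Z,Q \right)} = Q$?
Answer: $\frac{125191}{21686118} \approx 0.0057729$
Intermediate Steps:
$O = -3$
$s{\left(E,l \right)} = E + E l$ ($s{\left(E,l \right)} = E l + E = E + E l$)
$L{\left(C,v \right)} = -34 - 194 C$
$V{\left(N,h \right)} = \frac{1}{-3 - 3 h}$ ($V{\left(N,h \right)} = \frac{1}{\left(-3\right) \left(1 + h\right)} = \frac{1}{-3 - 3 h}$)
$\frac{-195 + V{\left(24,213 \right)}}{L{\left(145,-50 \right)} - 5615} = \frac{-195 + \frac{1}{3 \left(-1 - 213\right)}}{\left(-34 - 28130\right) - 5615} = \frac{-195 + \frac{1}{3 \left(-214\right)}}{-28164 - 5615} = \frac{-195 + \frac{1}{3} \left(- \frac{1}{214}\right)}{-33779} = \left(-195 - \frac{1}{642}\right) \left(- \frac{1}{33779}\right) = \left(- \frac{125191}{642}\right) \left(- \frac{1}{33779}\right) = \frac{125191}{21686118}$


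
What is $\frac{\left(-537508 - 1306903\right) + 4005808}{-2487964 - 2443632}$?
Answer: $- \frac{2161397}{4931596} \approx -0.43828$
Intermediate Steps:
$\frac{\left(-537508 - 1306903\right) + 4005808}{-2487964 - 2443632} = \frac{\left(-537508 - 1306903\right) + 4005808}{-4931596} = \left(-1844411 + 4005808\right) \left(- \frac{1}{4931596}\right) = 2161397 \left(- \frac{1}{4931596}\right) = - \frac{2161397}{4931596}$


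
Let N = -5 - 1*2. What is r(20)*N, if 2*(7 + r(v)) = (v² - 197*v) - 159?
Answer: 25991/2 ≈ 12996.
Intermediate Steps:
r(v) = -173/2 + v²/2 - 197*v/2 (r(v) = -7 + ((v² - 197*v) - 159)/2 = -7 + (-159 + v² - 197*v)/2 = -7 + (-159/2 + v²/2 - 197*v/2) = -173/2 + v²/2 - 197*v/2)
N = -7 (N = -5 - 2 = -7)
r(20)*N = (-173/2 + (½)*20² - 197/2*20)*(-7) = (-173/2 + (½)*400 - 1970)*(-7) = (-173/2 + 200 - 1970)*(-7) = -3713/2*(-7) = 25991/2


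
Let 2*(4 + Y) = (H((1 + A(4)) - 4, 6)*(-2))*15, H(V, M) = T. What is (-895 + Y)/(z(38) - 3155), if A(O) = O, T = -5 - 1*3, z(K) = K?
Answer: 779/3117 ≈ 0.24992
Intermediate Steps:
T = -8 (T = -5 - 3 = -8)
H(V, M) = -8
Y = 116 (Y = -4 + (-8*(-2)*15)/2 = -4 + (16*15)/2 = -4 + (1/2)*240 = -4 + 120 = 116)
(-895 + Y)/(z(38) - 3155) = (-895 + 116)/(38 - 3155) = -779/(-3117) = -779*(-1/3117) = 779/3117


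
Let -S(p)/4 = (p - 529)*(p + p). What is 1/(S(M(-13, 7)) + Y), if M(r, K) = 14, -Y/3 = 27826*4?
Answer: -1/276232 ≈ -3.6201e-6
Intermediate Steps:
Y = -333912 (Y = -83478*4 = -3*111304 = -333912)
S(p) = -8*p*(-529 + p) (S(p) = -4*(p - 529)*(p + p) = -4*(-529 + p)*2*p = -8*p*(-529 + p))
1/(S(M(-13, 7)) + Y) = 1/(8*14*(529 - 1*14) - 333912) = 1/(8*14*(529 - 14) - 333912) = 1/(8*14*515 - 333912) = 1/(57680 - 333912) = 1/(-276232) = -1/276232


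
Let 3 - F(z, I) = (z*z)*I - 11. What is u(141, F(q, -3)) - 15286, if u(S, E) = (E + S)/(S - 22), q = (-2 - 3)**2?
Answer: -259572/17 ≈ -15269.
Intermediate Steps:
q = 25 (q = (-5)**2 = 25)
F(z, I) = 14 - I*z**2 (F(z, I) = 3 - ((z*z)*I - 11) = 3 - (z**2*I - 11) = 3 - (I*z**2 - 11) = 3 - (-11 + I*z**2) = 3 + (11 - I*z**2) = 14 - I*z**2)
u(S, E) = (E + S)/(-22 + S)
u(141, F(q, -3)) - 15286 = ((14 - 1*(-3)*25**2) + 141)/(-22 + 141) - 15286 = ((14 - 1*(-3)*625) + 141)/119 - 15286 = ((14 + 1875) + 141)/119 - 15286 = (1889 + 141)/119 - 15286 = (1/119)*2030 - 15286 = 290/17 - 15286 = -259572/17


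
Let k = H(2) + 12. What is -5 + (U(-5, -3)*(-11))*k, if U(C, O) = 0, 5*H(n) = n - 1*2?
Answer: -5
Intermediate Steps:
H(n) = -⅖ + n/5 (H(n) = (n - 1*2)/5 = (n - 2)/5 = (-2 + n)/5 = -⅖ + n/5)
k = 12 (k = (-⅖ + (⅕)*2) + 12 = (-⅖ + ⅖) + 12 = 0 + 12 = 12)
-5 + (U(-5, -3)*(-11))*k = -5 + (0*(-11))*12 = -5 + 0*12 = -5 + 0 = -5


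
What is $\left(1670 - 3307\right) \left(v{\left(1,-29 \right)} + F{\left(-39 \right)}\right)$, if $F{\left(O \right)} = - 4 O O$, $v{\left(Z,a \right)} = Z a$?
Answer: $10006981$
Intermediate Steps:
$F{\left(O \right)} = - 4 O^{2}$
$\left(1670 - 3307\right) \left(v{\left(1,-29 \right)} + F{\left(-39 \right)}\right) = \left(1670 - 3307\right) \left(1 \left(-29\right) - 4 \left(-39\right)^{2}\right) = - 1637 \left(-29 - 6084\right) = \left(-1637\right) \left(-6113\right) = 10006981$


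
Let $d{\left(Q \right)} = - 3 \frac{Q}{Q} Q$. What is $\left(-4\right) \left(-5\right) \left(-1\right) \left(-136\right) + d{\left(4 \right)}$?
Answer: $2708$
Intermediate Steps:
$d{\left(Q \right)} = - 3 Q$ ($d{\left(Q \right)} = \left(-3\right) 1 Q = - 3 Q$)
$\left(-4\right) \left(-5\right) \left(-1\right) \left(-136\right) + d{\left(4 \right)} = \left(-4\right) \left(-5\right) \left(-1\right) \left(-136\right) - 12 = 20 \left(-1\right) \left(-136\right) - 12 = \left(-20\right) \left(-136\right) - 12 = 2720 - 12 = 2708$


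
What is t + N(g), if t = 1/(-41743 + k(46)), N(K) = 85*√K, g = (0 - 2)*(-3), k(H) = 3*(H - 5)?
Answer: -1/41620 + 85*√6 ≈ 208.21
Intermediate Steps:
k(H) = -15 + 3*H (k(H) = 3*(-5 + H) = -15 + 3*H)
g = 6 (g = -2*(-3) = 6)
t = -1/41620 (t = 1/(-41743 + (-15 + 3*46)) = 1/(-41743 + (-15 + 138)) = 1/(-41743 + 123) = 1/(-41620) = -1/41620 ≈ -2.4027e-5)
t + N(g) = -1/41620 + 85*√6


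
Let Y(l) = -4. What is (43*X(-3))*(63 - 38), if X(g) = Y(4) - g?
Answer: -1075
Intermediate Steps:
X(g) = -4 - g
(43*X(-3))*(63 - 38) = (43*(-4 - 1*(-3)))*(63 - 38) = (43*(-4 + 3))*25 = (43*(-1))*25 = -43*25 = -1075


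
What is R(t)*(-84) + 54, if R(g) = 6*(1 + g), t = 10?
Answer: -5490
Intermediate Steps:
R(g) = 6 + 6*g
R(t)*(-84) + 54 = (6 + 6*10)*(-84) + 54 = (6 + 60)*(-84) + 54 = 66*(-84) + 54 = -5544 + 54 = -5490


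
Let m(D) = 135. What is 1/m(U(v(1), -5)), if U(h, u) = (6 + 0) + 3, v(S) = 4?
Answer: 1/135 ≈ 0.0074074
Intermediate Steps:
U(h, u) = 9 (U(h, u) = 6 + 3 = 9)
1/m(U(v(1), -5)) = 1/135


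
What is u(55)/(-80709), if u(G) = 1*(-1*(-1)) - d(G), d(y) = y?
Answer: 18/26903 ≈ 0.00066907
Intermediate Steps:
u(G) = 1 - G (u(G) = 1*(-1*(-1)) - G = 1*1 - G = 1 - G)
u(55)/(-80709) = (1 - 1*55)/(-80709) = (1 - 55)*(-1/80709) = -54*(-1/80709) = 18/26903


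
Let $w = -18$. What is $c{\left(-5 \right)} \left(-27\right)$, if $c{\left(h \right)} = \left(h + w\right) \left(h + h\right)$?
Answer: $-6210$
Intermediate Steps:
$c{\left(h \right)} = 2 h \left(-18 + h\right)$ ($c{\left(h \right)} = \left(h - 18\right) \left(h + h\right) = \left(-18 + h\right) 2 h = 2 h \left(-18 + h\right)$)
$c{\left(-5 \right)} \left(-27\right) = 2 \left(-5\right) \left(-18 - 5\right) \left(-27\right) = 2 \left(-5\right) \left(-23\right) \left(-27\right) = 230 \left(-27\right) = -6210$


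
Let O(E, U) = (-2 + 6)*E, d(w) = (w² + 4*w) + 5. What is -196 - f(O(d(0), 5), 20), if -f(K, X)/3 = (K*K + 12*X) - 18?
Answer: 1670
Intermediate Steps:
d(w) = 5 + w² + 4*w
O(E, U) = 4*E
f(K, X) = 54 - 36*X - 3*K² (f(K, X) = -3*((K*K + 12*X) - 18) = -3*((K² + 12*X) - 18) = -3*(-18 + K² + 12*X) = 54 - 36*X - 3*K²)
-196 - f(O(d(0), 5), 20) = -196 - (54 - 36*20 - 3*16*(5 + 0² + 4*0)²) = -196 - (54 - 720 - 3*16*(5 + 0 + 0)²) = -196 - (54 - 720 - 3*(4*5)²) = -196 - (54 - 720 - 3*20²) = -196 - (54 - 720 - 3*400) = -196 - (54 - 720 - 1200) = -196 - 1*(-1866) = -196 + 1866 = 1670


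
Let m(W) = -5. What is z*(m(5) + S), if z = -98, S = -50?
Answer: 5390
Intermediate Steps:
z*(m(5) + S) = -98*(-5 - 50) = -98*(-55) = 5390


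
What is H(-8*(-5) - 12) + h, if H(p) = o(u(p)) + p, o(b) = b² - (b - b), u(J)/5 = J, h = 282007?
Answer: 301635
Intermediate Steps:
u(J) = 5*J
o(b) = b² (o(b) = b² - 1*0 = b² + 0 = b²)
H(p) = p + 25*p² (H(p) = (5*p)² + p = 25*p² + p = p + 25*p²)
H(-8*(-5) - 12) + h = (-8*(-5) - 12)*(1 + 25*(-8*(-5) - 12)) + 282007 = (40 - 12)*(1 + 25*(40 - 12)) + 282007 = 28*(1 + 25*28) + 282007 = 28*(1 + 700) + 282007 = 28*701 + 282007 = 19628 + 282007 = 301635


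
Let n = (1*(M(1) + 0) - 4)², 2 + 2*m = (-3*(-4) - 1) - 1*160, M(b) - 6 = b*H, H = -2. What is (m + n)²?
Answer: 22801/4 ≈ 5700.3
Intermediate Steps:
M(b) = 6 - 2*b (M(b) = 6 + b*(-2) = 6 - 2*b)
m = -151/2 (m = -1 + ((-3*(-4) - 1) - 1*160)/2 = -1 + ((12 - 1) - 160)/2 = -1 + (11 - 160)/2 = -1 + (½)*(-149) = -1 - 149/2 = -151/2 ≈ -75.500)
n = 0 (n = (1*((6 - 2*1) + 0) - 4)² = (1*((6 - 2) + 0) - 4)² = (1*(4 + 0) - 4)² = (1*4 - 4)² = (4 - 4)² = 0² = 0)
(m + n)² = (-151/2 + 0)² = (-151/2)² = 22801/4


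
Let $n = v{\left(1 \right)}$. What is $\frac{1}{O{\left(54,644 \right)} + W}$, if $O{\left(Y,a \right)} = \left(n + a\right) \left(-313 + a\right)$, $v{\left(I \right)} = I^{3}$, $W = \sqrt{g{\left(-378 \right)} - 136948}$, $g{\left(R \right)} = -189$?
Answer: $\frac{213495}{45580252162} - \frac{i \sqrt{137137}}{45580252162} \approx 4.6839 \cdot 10^{-6} - 8.1246 \cdot 10^{-9} i$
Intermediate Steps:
$W = i \sqrt{137137}$ ($W = \sqrt{-189 - 136948} = \sqrt{-137137} = i \sqrt{137137} \approx 370.32 i$)
$n = 1$ ($n = 1^{3} = 1$)
$O{\left(Y,a \right)} = \left(1 + a\right) \left(-313 + a\right)$
$\frac{1}{O{\left(54,644 \right)} + W} = \frac{1}{\left(-313 + 644^{2} - 200928\right) + i \sqrt{137137}} = \frac{1}{\left(-313 + 414736 - 200928\right) + i \sqrt{137137}} = \frac{1}{213495 + i \sqrt{137137}}$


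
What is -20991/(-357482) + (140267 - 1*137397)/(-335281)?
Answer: 6011910131/119856922442 ≈ 0.050159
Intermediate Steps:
-20991/(-357482) + (140267 - 1*137397)/(-335281) = -20991*(-1/357482) + (140267 - 137397)*(-1/335281) = 20991/357482 + 2870*(-1/335281) = 20991/357482 - 2870/335281 = 6011910131/119856922442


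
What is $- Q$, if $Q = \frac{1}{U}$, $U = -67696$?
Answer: $\frac{1}{67696} \approx 1.4772 \cdot 10^{-5}$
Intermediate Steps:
$Q = - \frac{1}{67696}$ ($Q = \frac{1}{-67696} = - \frac{1}{67696} \approx -1.4772 \cdot 10^{-5}$)
$- Q = \left(-1\right) \left(- \frac{1}{67696}\right) = \frac{1}{67696}$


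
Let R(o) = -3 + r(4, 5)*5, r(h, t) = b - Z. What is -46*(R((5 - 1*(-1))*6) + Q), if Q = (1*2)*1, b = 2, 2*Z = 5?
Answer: 161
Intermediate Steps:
Z = 5/2 (Z = (½)*5 = 5/2 ≈ 2.5000)
Q = 2 (Q = 2*1 = 2)
r(h, t) = -½ (r(h, t) = 2 - 1*5/2 = 2 - 5/2 = -½)
R(o) = -11/2 (R(o) = -3 - ½*5 = -3 - 5/2 = -11/2)
-46*(R((5 - 1*(-1))*6) + Q) = -46*(-11/2 + 2) = -46*(-7/2) = 161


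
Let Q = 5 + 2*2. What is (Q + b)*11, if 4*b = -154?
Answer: -649/2 ≈ -324.50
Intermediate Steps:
b = -77/2 (b = (¼)*(-154) = -77/2 ≈ -38.500)
Q = 9 (Q = 5 + 4 = 9)
(Q + b)*11 = (9 - 77/2)*11 = -59/2*11 = -649/2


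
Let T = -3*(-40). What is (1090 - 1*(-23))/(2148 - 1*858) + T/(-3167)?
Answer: 1123357/1361810 ≈ 0.82490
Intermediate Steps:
T = 120
(1090 - 1*(-23))/(2148 - 1*858) + T/(-3167) = (1090 - 1*(-23))/(2148 - 1*858) + 120/(-3167) = (1090 + 23)/(2148 - 858) + 120*(-1/3167) = 1113/1290 - 120/3167 = 1113*(1/1290) - 120/3167 = 371/430 - 120/3167 = 1123357/1361810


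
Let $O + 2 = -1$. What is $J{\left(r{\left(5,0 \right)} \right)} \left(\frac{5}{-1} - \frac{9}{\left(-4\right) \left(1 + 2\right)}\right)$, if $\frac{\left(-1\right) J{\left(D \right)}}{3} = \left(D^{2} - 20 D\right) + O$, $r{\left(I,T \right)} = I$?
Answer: $- \frac{1989}{2} \approx -994.5$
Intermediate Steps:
$O = -3$ ($O = -2 - 1 = -3$)
$J{\left(D \right)} = 9 - 3 D^{2} + 60 D$ ($J{\left(D \right)} = - 3 \left(\left(D^{2} - 20 D\right) - 3\right) = - 3 \left(-3 + D^{2} - 20 D\right) = 9 - 3 D^{2} + 60 D$)
$J{\left(r{\left(5,0 \right)} \right)} \left(\frac{5}{-1} - \frac{9}{\left(-4\right) \left(1 + 2\right)}\right) = \left(9 - 3 \cdot 5^{2} + 60 \cdot 5\right) \left(\frac{5}{-1} - \frac{9}{\left(-4\right) \left(1 + 2\right)}\right) = \left(9 - 75 + 300\right) \left(5 \left(-1\right) - \frac{9}{\left(-4\right) 3}\right) = \left(9 - 75 + 300\right) \left(-5 - \frac{9}{-12}\right) = 234 \left(-5 - - \frac{3}{4}\right) = 234 \left(-5 + \frac{3}{4}\right) = 234 \left(- \frac{17}{4}\right) = - \frac{1989}{2}$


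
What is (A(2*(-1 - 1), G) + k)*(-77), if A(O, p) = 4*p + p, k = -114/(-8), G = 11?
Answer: -21329/4 ≈ -5332.3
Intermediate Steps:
k = 57/4 (k = -114*(-⅛) = 57/4 ≈ 14.250)
A(O, p) = 5*p
(A(2*(-1 - 1), G) + k)*(-77) = (5*11 + 57/4)*(-77) = (55 + 57/4)*(-77) = (277/4)*(-77) = -21329/4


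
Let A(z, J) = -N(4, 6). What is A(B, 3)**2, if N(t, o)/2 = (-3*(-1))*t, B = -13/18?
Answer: 576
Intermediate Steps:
B = -13/18 (B = -13*1/18 = -13/18 ≈ -0.72222)
N(t, o) = 6*t (N(t, o) = 2*((-3*(-1))*t) = 2*(3*t) = 6*t)
A(z, J) = -24 (A(z, J) = -6*4 = -1*24 = -24)
A(B, 3)**2 = (-24)**2 = 576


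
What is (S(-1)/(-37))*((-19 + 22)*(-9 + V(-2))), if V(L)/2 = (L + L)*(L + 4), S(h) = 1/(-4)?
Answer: -75/148 ≈ -0.50676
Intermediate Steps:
S(h) = -¼
V(L) = 4*L*(4 + L) (V(L) = 2*((L + L)*(L + 4)) = 2*((2*L)*(4 + L)) = 2*(2*L*(4 + L)) = 4*L*(4 + L))
(S(-1)/(-37))*((-19 + 22)*(-9 + V(-2))) = (-¼/(-37))*((-19 + 22)*(-9 + 4*(-2)*(4 - 2))) = (-1/37*(-¼))*(3*(-9 + 4*(-2)*2)) = (3*(-9 - 16))/148 = (3*(-25))/148 = (1/148)*(-75) = -75/148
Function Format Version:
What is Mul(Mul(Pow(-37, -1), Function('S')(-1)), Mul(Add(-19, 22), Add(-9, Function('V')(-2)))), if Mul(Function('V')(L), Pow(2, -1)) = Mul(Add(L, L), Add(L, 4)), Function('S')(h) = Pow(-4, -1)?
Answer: Rational(-75, 148) ≈ -0.50676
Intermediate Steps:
Function('S')(h) = Rational(-1, 4)
Function('V')(L) = Mul(4, L, Add(4, L)) (Function('V')(L) = Mul(2, Mul(Add(L, L), Add(L, 4))) = Mul(2, Mul(Mul(2, L), Add(4, L))) = Mul(2, Mul(2, L, Add(4, L))) = Mul(4, L, Add(4, L)))
Mul(Mul(Pow(-37, -1), Function('S')(-1)), Mul(Add(-19, 22), Add(-9, Function('V')(-2)))) = Mul(Mul(Pow(-37, -1), Rational(-1, 4)), Mul(Add(-19, 22), Add(-9, Mul(4, -2, Add(4, -2))))) = Mul(Mul(Rational(-1, 37), Rational(-1, 4)), Mul(3, Add(-9, Mul(4, -2, 2)))) = Mul(Rational(1, 148), Mul(3, Add(-9, -16))) = Mul(Rational(1, 148), Mul(3, -25)) = Mul(Rational(1, 148), -75) = Rational(-75, 148)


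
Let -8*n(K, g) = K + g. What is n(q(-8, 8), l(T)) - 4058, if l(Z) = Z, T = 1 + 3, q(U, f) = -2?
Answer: -16233/4 ≈ -4058.3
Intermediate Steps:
T = 4
n(K, g) = -K/8 - g/8 (n(K, g) = -(K + g)/8 = -K/8 - g/8)
n(q(-8, 8), l(T)) - 4058 = (-⅛*(-2) - ⅛*4) - 4058 = (¼ - ½) - 4058 = -¼ - 4058 = -16233/4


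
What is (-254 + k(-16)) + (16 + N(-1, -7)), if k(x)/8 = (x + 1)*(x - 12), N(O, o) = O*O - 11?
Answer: 3112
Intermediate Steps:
N(O, o) = -11 + O**2 (N(O, o) = O**2 - 11 = -11 + O**2)
k(x) = 8*(1 + x)*(-12 + x) (k(x) = 8*((x + 1)*(x - 12)) = 8*((1 + x)*(-12 + x)) = 8*(1 + x)*(-12 + x))
(-254 + k(-16)) + (16 + N(-1, -7)) = (-254 + (-96 - 88*(-16) + 8*(-16)**2)) + (16 + (-11 + (-1)**2)) = (-254 + (-96 + 1408 + 8*256)) + (16 + (-11 + 1)) = (-254 + (-96 + 1408 + 2048)) + (16 - 10) = (-254 + 3360) + 6 = 3106 + 6 = 3112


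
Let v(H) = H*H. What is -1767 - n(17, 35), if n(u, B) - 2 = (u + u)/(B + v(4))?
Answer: -5309/3 ≈ -1769.7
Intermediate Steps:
v(H) = H²
n(u, B) = 2 + 2*u/(16 + B) (n(u, B) = 2 + (u + u)/(B + 4²) = 2 + (2*u)/(B + 16) = 2 + (2*u)/(16 + B) = 2 + 2*u/(16 + B))
-1767 - n(17, 35) = -1767 - 2*(16 + 35 + 17)/(16 + 35) = -1767 - 2*68/51 = -1767 - 1*8/3 = -1767 - 8/3 = -5309/3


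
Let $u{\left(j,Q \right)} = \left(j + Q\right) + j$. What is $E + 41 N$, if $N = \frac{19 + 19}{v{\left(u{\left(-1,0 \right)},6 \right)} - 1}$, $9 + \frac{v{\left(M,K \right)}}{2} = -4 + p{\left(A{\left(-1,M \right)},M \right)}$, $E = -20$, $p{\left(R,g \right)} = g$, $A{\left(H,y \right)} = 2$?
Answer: $- \frac{2178}{31} \approx -70.258$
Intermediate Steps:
$u{\left(j,Q \right)} = Q + 2 j$ ($u{\left(j,Q \right)} = \left(Q + j\right) + j = Q + 2 j$)
$v{\left(M,K \right)} = -26 + 2 M$ ($v{\left(M,K \right)} = -18 + 2 \left(-4 + M\right) = -18 + \left(-8 + 2 M\right) = -26 + 2 M$)
$N = - \frac{38}{31}$ ($N = \frac{19 + 19}{\left(-26 + 2 \left(0 + 2 \left(-1\right)\right)\right) - 1} = \frac{38}{\left(-26 + 2 \left(0 - 2\right)\right) - 1} = \frac{38}{\left(-26 + 2 \left(-2\right)\right) - 1} = \frac{38}{\left(-26 - 4\right) - 1} = \frac{38}{-30 - 1} = \frac{38}{-31} = 38 \left(- \frac{1}{31}\right) = - \frac{38}{31} \approx -1.2258$)
$E + 41 N = -20 + 41 \left(- \frac{38}{31}\right) = -20 - \frac{1558}{31} = - \frac{2178}{31}$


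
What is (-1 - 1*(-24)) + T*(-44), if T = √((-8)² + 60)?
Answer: 23 - 88*√31 ≈ -466.96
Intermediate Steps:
T = 2*√31 (T = √(64 + 60) = √124 = 2*√31 ≈ 11.136)
(-1 - 1*(-24)) + T*(-44) = (-1 - 1*(-24)) + (2*√31)*(-44) = (-1 + 24) - 88*√31 = 23 - 88*√31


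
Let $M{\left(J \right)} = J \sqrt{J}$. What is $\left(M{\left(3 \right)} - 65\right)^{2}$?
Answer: $4252 - 390 \sqrt{3} \approx 3576.5$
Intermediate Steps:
$M{\left(J \right)} = J^{\frac{3}{2}}$
$\left(M{\left(3 \right)} - 65\right)^{2} = \left(3^{\frac{3}{2}} - 65\right)^{2} = \left(3 \sqrt{3} - 65\right)^{2} = \left(-65 + 3 \sqrt{3}\right)^{2}$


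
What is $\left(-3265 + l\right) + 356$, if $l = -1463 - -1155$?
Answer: $-3217$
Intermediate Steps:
$l = -308$ ($l = -1463 + 1155 = -308$)
$\left(-3265 + l\right) + 356 = \left(-3265 - 308\right) + 356 = -3573 + 356 = -3217$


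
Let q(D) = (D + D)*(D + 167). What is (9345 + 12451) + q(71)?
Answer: 55592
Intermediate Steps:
q(D) = 2*D*(167 + D) (q(D) = (2*D)*(167 + D) = 2*D*(167 + D))
(9345 + 12451) + q(71) = (9345 + 12451) + 2*71*(167 + 71) = 21796 + 2*71*238 = 21796 + 33796 = 55592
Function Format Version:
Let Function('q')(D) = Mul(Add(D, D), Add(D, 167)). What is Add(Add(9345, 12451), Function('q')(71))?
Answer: 55592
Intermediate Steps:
Function('q')(D) = Mul(2, D, Add(167, D)) (Function('q')(D) = Mul(Mul(2, D), Add(167, D)) = Mul(2, D, Add(167, D)))
Add(Add(9345, 12451), Function('q')(71)) = Add(Add(9345, 12451), Mul(2, 71, Add(167, 71))) = Add(21796, Mul(2, 71, 238)) = Add(21796, 33796) = 55592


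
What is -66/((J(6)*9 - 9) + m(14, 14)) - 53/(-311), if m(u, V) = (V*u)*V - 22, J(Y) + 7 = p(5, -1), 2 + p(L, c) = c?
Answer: 118493/815753 ≈ 0.14526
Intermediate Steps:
p(L, c) = -2 + c
J(Y) = -10 (J(Y) = -7 + (-2 - 1) = -7 - 3 = -10)
m(u, V) = -22 + u*V² (m(u, V) = u*V² - 22 = -22 + u*V²)
-66/((J(6)*9 - 9) + m(14, 14)) - 53/(-311) = -66/((-10*9 - 9) + (-22 + 14*14²)) - 53/(-311) = -66/((-90 - 9) + (-22 + 14*196)) - 53*(-1/311) = -66/(-99 + (-22 + 2744)) + 53/311 = -66/(-99 + 2722) + 53/311 = -66/2623 + 53/311 = 118493/815753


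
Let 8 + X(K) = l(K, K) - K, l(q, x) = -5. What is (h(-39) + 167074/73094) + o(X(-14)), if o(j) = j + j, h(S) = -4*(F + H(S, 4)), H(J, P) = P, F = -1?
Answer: -281933/36547 ≈ -7.7143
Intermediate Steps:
h(S) = -12 (h(S) = -4*(-1 + 4) = -4*3 = -12)
X(K) = -13 - K (X(K) = -8 + (-5 - K) = -13 - K)
o(j) = 2*j
(h(-39) + 167074/73094) + o(X(-14)) = (-12 + 167074/73094) + 2*(-13 - 1*(-14)) = (-12 + 167074*(1/73094)) + 2*(-13 + 14) = (-12 + 83537/36547) + 2*1 = -355027/36547 + 2 = -281933/36547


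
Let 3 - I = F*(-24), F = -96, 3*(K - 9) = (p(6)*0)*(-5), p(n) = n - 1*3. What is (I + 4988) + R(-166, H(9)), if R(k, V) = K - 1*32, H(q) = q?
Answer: 2664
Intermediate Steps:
p(n) = -3 + n (p(n) = n - 3 = -3 + n)
K = 9 (K = 9 + (((-3 + 6)*0)*(-5))/3 = 9 + ((3*0)*(-5))/3 = 9 + (0*(-5))/3 = 9 + (⅓)*0 = 9 + 0 = 9)
R(k, V) = -23 (R(k, V) = 9 - 1*32 = 9 - 32 = -23)
I = -2301 (I = 3 - (-96)*(-24) = 3 - 1*2304 = 3 - 2304 = -2301)
(I + 4988) + R(-166, H(9)) = (-2301 + 4988) - 23 = 2687 - 23 = 2664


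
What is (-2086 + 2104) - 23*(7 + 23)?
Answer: -672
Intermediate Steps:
(-2086 + 2104) - 23*(7 + 23) = 18 - 23*30 = 18 - 690 = -672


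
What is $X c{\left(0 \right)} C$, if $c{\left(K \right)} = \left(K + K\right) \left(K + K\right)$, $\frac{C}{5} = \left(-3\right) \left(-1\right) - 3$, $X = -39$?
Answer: $0$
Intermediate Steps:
$C = 0$ ($C = 5 \left(\left(-3\right) \left(-1\right) - 3\right) = 5 \left(3 - 3\right) = 5 \cdot 0 = 0$)
$c{\left(K \right)} = 4 K^{2}$ ($c{\left(K \right)} = 2 K 2 K = 4 K^{2}$)
$X c{\left(0 \right)} C = - 39 \cdot 4 \cdot 0^{2} \cdot 0 = - 39 \cdot 4 \cdot 0 \cdot 0 = \left(-39\right) 0 \cdot 0 = 0 \cdot 0 = 0$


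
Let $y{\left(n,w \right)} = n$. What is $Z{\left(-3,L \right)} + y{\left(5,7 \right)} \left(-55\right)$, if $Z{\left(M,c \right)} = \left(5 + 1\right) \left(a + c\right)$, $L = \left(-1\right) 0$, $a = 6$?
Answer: $-239$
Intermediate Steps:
$L = 0$
$Z{\left(M,c \right)} = 36 + 6 c$ ($Z{\left(M,c \right)} = \left(5 + 1\right) \left(6 + c\right) = 6 \left(6 + c\right) = 36 + 6 c$)
$Z{\left(-3,L \right)} + y{\left(5,7 \right)} \left(-55\right) = \left(36 + 6 \cdot 0\right) + 5 \left(-55\right) = \left(36 + 0\right) - 275 = 36 - 275 = -239$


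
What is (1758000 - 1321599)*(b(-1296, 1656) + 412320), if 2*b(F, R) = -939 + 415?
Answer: 179822523258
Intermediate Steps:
b(F, R) = -262 (b(F, R) = (-939 + 415)/2 = (½)*(-524) = -262)
(1758000 - 1321599)*(b(-1296, 1656) + 412320) = (1758000 - 1321599)*(-262 + 412320) = 436401*412058 = 179822523258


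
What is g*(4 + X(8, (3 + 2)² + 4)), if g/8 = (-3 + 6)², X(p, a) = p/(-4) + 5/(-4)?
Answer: 54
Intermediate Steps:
X(p, a) = -5/4 - p/4 (X(p, a) = p*(-¼) + 5*(-¼) = -p/4 - 5/4 = -5/4 - p/4)
g = 72 (g = 8*(-3 + 6)² = 8*3² = 8*9 = 72)
g*(4 + X(8, (3 + 2)² + 4)) = 72*(4 + (-5/4 - ¼*8)) = 72*(4 + (-5/4 - 2)) = 72*(4 - 13/4) = 72*(¾) = 54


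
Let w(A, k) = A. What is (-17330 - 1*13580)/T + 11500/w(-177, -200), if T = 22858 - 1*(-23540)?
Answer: -2722465/41477 ≈ -65.638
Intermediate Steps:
T = 46398 (T = 22858 + 23540 = 46398)
(-17330 - 1*13580)/T + 11500/w(-177, -200) = (-17330 - 1*13580)/46398 + 11500/(-177) = (-17330 - 13580)*(1/46398) + 11500*(-1/177) = -30910*1/46398 - 11500/177 = -1405/2109 - 11500/177 = -2722465/41477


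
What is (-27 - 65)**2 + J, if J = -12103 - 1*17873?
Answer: -21512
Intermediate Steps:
J = -29976 (J = -12103 - 17873 = -29976)
(-27 - 65)**2 + J = (-27 - 65)**2 - 29976 = (-92)**2 - 29976 = 8464 - 29976 = -21512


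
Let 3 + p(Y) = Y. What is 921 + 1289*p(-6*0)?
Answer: -2946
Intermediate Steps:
p(Y) = -3 + Y
921 + 1289*p(-6*0) = 921 + 1289*(-3 - 6*0) = 921 + 1289*(-3 + 0) = 921 + 1289*(-3) = 921 - 3867 = -2946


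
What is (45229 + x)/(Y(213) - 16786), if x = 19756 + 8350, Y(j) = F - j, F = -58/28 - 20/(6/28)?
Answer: -616014/143593 ≈ -4.2900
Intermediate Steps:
F = -4007/42 (F = -58*1/28 - 20/(6*(1/28)) = -29/14 - 20/3/14 = -29/14 - 20*14/3 = -29/14 - 280/3 = -4007/42 ≈ -95.405)
Y(j) = -4007/42 - j
x = 28106
(45229 + x)/(Y(213) - 16786) = (45229 + 28106)/((-4007/42 - 1*213) - 16786) = 73335/((-4007/42 - 213) - 16786) = 73335/(-12953/42 - 16786) = 73335/(-717965/42) = 73335*(-42/717965) = -616014/143593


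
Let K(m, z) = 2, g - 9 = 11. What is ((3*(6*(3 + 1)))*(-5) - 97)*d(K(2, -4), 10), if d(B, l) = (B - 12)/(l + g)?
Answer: 457/3 ≈ 152.33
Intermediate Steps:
g = 20 (g = 9 + 11 = 20)
d(B, l) = (-12 + B)/(20 + l) (d(B, l) = (B - 12)/(l + 20) = (-12 + B)/(20 + l))
((3*(6*(3 + 1)))*(-5) - 97)*d(K(2, -4), 10) = ((3*(6*(3 + 1)))*(-5) - 97)*((-12 + 2)/(20 + 10)) = ((3*(6*4))*(-5) - 97)*(-10/30) = ((3*24)*(-5) - 97)*((1/30)*(-10)) = (72*(-5) - 97)*(-⅓) = (-360 - 97)*(-⅓) = -457*(-⅓) = 457/3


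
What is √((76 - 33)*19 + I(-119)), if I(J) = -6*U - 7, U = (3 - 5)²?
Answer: √786 ≈ 28.036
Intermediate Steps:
U = 4 (U = (-2)² = 4)
I(J) = -31 (I(J) = -6*4 - 7 = -24 - 7 = -31)
√((76 - 33)*19 + I(-119)) = √((76 - 33)*19 - 31) = √(43*19 - 31) = √(817 - 31) = √786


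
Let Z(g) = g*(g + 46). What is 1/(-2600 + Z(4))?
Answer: -1/2400 ≈ -0.00041667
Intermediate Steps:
Z(g) = g*(46 + g)
1/(-2600 + Z(4)) = 1/(-2600 + 4*(46 + 4)) = 1/(-2600 + 4*50) = 1/(-2600 + 200) = 1/(-2400) = -1/2400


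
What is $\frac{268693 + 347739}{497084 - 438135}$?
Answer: $\frac{616432}{58949} \approx 10.457$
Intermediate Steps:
$\frac{268693 + 347739}{497084 - 438135} = \frac{616432}{58949}$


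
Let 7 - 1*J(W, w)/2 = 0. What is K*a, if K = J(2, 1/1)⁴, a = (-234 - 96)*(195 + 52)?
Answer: -3131288160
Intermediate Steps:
J(W, w) = 14 (J(W, w) = 14 - 2*0 = 14 + 0 = 14)
a = -81510 (a = -330*247 = -81510)
K = 38416 (K = 14⁴ = 38416)
K*a = 38416*(-81510) = -3131288160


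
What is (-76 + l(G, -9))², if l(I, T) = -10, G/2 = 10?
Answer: 7396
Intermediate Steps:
G = 20 (G = 2*10 = 20)
(-76 + l(G, -9))² = (-76 - 10)² = (-86)² = 7396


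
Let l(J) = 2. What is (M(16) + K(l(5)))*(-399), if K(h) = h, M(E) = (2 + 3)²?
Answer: -10773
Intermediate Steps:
M(E) = 25 (M(E) = 5² = 25)
(M(16) + K(l(5)))*(-399) = (25 + 2)*(-399) = 27*(-399) = -10773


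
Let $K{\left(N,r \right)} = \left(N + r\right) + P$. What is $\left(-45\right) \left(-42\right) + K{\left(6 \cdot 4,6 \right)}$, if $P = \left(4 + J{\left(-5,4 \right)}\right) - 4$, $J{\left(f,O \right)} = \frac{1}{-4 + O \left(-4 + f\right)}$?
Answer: $\frac{76799}{40} \approx 1920.0$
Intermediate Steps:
$P = - \frac{1}{40}$ ($P = \left(4 + \frac{1}{-4 - 16 + 4 \left(-5\right)}\right) - 4 = \left(4 + \frac{1}{-4 - 16 - 20}\right) - 4 = \left(4 + \frac{1}{-40}\right) - 4 = \left(4 - \frac{1}{40}\right) - 4 = \frac{159}{40} - 4 = - \frac{1}{40} \approx -0.025$)
$K{\left(N,r \right)} = - \frac{1}{40} + N + r$ ($K{\left(N,r \right)} = \left(N + r\right) - \frac{1}{40} = - \frac{1}{40} + N + r$)
$\left(-45\right) \left(-42\right) + K{\left(6 \cdot 4,6 \right)} = \left(-45\right) \left(-42\right) + \left(- \frac{1}{40} + 6 \cdot 4 + 6\right) = 1890 + \left(- \frac{1}{40} + 24 + 6\right) = 1890 + \frac{1199}{40} = \frac{76799}{40}$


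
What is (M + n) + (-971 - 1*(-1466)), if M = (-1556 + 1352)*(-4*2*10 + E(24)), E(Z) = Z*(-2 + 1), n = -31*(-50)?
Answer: 23261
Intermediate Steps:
n = 1550
E(Z) = -Z (E(Z) = Z*(-1) = -Z)
M = 21216 (M = (-1556 + 1352)*(-4*2*10 - 1*24) = -204*(-8*10 - 24) = -204*(-80 - 24) = -204*(-104) = 21216)
(M + n) + (-971 - 1*(-1466)) = (21216 + 1550) + (-971 - 1*(-1466)) = 22766 + (-971 + 1466) = 22766 + 495 = 23261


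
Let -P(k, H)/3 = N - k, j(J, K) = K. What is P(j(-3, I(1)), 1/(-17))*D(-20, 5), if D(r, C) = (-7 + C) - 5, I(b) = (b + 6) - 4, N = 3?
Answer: 0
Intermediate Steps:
I(b) = 2 + b (I(b) = (6 + b) - 4 = 2 + b)
P(k, H) = -9 + 3*k (P(k, H) = -3*(3 - k) = -9 + 3*k)
D(r, C) = -12 + C
P(j(-3, I(1)), 1/(-17))*D(-20, 5) = (-9 + 3*(2 + 1))*(-12 + 5) = (-9 + 3*3)*(-7) = (-9 + 9)*(-7) = 0*(-7) = 0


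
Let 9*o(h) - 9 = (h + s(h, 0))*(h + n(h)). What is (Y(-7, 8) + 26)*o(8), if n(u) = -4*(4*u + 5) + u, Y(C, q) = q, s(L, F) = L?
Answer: -23834/3 ≈ -7944.7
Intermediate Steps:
n(u) = -20 - 15*u (n(u) = -4*(5 + 4*u) + u = (-20 - 16*u) + u = -20 - 15*u)
o(h) = 1 + 2*h*(-20 - 14*h)/9 (o(h) = 1 + ((h + h)*(h + (-20 - 15*h)))/9 = 1 + ((2*h)*(-20 - 14*h))/9 = 1 + (2*h*(-20 - 14*h))/9 = 1 + 2*h*(-20 - 14*h)/9)
(Y(-7, 8) + 26)*o(8) = (8 + 26)*(1 - 40/9*8 - 28/9*8²) = 34*(1 - 320/9 - 28/9*64) = 34*(1 - 320/9 - 1792/9) = 34*(-701/3) = -23834/3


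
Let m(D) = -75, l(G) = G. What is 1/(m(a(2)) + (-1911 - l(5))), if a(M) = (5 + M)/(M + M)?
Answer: -1/1991 ≈ -0.00050226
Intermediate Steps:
a(M) = (5 + M)/(2*M) (a(M) = (5 + M)/((2*M)) = (5 + M)*(1/(2*M)) = (5 + M)/(2*M))
1/(m(a(2)) + (-1911 - l(5))) = 1/(-75 + (-1911 - 1*5)) = 1/(-75 + (-1911 - 5)) = 1/(-75 - 1916) = 1/(-1991) = -1/1991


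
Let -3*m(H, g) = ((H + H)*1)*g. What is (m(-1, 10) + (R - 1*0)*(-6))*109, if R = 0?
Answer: 2180/3 ≈ 726.67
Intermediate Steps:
m(H, g) = -2*H*g/3 (m(H, g) = -(H + H)*1*g/3 = -(2*H)*1*g/3 = -2*H*g/3)
(m(-1, 10) + (R - 1*0)*(-6))*109 = (-⅔*(-1)*10 + (0 - 1*0)*(-6))*109 = (20/3 + (0 + 0)*(-6))*109 = (20/3 + 0*(-6))*109 = (20/3 + 0)*109 = (20/3)*109 = 2180/3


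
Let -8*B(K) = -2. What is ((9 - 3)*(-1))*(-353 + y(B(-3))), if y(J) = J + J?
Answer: 2115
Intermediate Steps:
B(K) = ¼ (B(K) = -⅛*(-2) = ¼)
y(J) = 2*J
((9 - 3)*(-1))*(-353 + y(B(-3))) = ((9 - 3)*(-1))*(-353 + 2*(¼)) = (6*(-1))*(-353 + ½) = -6*(-705/2) = 2115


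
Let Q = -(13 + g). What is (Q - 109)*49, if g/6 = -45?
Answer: 7252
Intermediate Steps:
g = -270 (g = 6*(-45) = -270)
Q = 257 (Q = -(13 - 270) = -1*(-257) = 257)
(Q - 109)*49 = (257 - 109)*49 = 148*49 = 7252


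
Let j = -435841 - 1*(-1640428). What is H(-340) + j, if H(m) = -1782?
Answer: 1202805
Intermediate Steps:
j = 1204587 (j = -435841 + 1640428 = 1204587)
H(-340) + j = -1782 + 1204587 = 1202805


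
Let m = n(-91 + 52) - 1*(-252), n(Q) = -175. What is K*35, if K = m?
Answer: 2695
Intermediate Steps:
m = 77 (m = -175 - 1*(-252) = -175 + 252 = 77)
K = 77
K*35 = 77*35 = 2695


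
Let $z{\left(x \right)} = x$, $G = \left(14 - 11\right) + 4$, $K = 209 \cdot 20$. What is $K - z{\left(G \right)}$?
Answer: $4173$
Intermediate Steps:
$K = 4180$
$G = 7$ ($G = 3 + 4 = 7$)
$K - z{\left(G \right)} = 4180 - 7 = 4173$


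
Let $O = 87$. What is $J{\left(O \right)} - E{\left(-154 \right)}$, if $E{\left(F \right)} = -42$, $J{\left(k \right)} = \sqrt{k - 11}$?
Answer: $42 + 2 \sqrt{19} \approx 50.718$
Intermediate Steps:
$J{\left(k \right)} = \sqrt{-11 + k}$
$J{\left(O \right)} - E{\left(-154 \right)} = \sqrt{-11 + 87} - -42 = \sqrt{76} + 42 = 2 \sqrt{19} + 42 = 42 + 2 \sqrt{19}$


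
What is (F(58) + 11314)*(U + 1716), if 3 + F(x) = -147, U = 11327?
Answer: 145612052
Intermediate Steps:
F(x) = -150 (F(x) = -3 - 147 = -150)
(F(58) + 11314)*(U + 1716) = (-150 + 11314)*(11327 + 1716) = 11164*13043 = 145612052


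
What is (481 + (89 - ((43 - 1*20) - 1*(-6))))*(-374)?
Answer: -202334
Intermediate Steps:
(481 + (89 - ((43 - 1*20) - 1*(-6))))*(-374) = (481 + (89 - ((43 - 20) + 6)))*(-374) = (481 + (89 - (23 + 6)))*(-374) = (481 + (89 - 1*29))*(-374) = (481 + (89 - 29))*(-374) = (481 + 60)*(-374) = 541*(-374) = -202334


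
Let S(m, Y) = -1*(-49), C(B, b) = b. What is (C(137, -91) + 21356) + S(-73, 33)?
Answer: 21314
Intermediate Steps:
S(m, Y) = 49
(C(137, -91) + 21356) + S(-73, 33) = (-91 + 21356) + 49 = 21265 + 49 = 21314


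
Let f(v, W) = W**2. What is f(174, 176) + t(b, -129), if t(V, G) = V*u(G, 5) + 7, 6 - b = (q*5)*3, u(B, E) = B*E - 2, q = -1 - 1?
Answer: 7691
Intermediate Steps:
q = -2
u(B, E) = -2 + B*E
b = 36 (b = 6 - (-2*5)*3 = 6 - (-10)*3 = 6 - 1*(-30) = 6 + 30 = 36)
t(V, G) = 7 + V*(-2 + 5*G) (t(V, G) = V*(-2 + G*5) + 7 = V*(-2 + 5*G) + 7 = 7 + V*(-2 + 5*G))
f(174, 176) + t(b, -129) = 176**2 + (7 + 36*(-2 + 5*(-129))) = 30976 + (7 + 36*(-2 - 645)) = 30976 + (7 + 36*(-647)) = 30976 + (7 - 23292) = 30976 - 23285 = 7691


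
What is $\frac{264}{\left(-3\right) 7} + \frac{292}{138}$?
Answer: $- \frac{5050}{483} \approx -10.455$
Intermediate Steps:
$\frac{264}{\left(-3\right) 7} + \frac{292}{138} = \frac{264}{-21} + 292 \cdot \frac{1}{138} = 264 \left(- \frac{1}{21}\right) + \frac{146}{69} = - \frac{88}{7} + \frac{146}{69} = - \frac{5050}{483}$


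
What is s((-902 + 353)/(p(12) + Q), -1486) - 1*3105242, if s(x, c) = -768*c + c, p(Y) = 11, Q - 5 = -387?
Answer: -1965480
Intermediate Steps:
Q = -382 (Q = 5 - 387 = -382)
s(x, c) = -767*c
s((-902 + 353)/(p(12) + Q), -1486) - 1*3105242 = -767*(-1486) - 1*3105242 = 1139762 - 3105242 = -1965480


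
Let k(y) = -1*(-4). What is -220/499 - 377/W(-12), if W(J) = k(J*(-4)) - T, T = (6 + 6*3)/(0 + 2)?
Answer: 186363/3992 ≈ 46.684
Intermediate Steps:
k(y) = 4
T = 12 (T = (6 + 18)/2 = 24*(½) = 12)
W(J) = -8 (W(J) = 4 - 1*12 = 4 - 12 = -8)
-220/499 - 377/W(-12) = -220/499 - 377/(-8) = -220*1/499 - 377*(-⅛) = -220/499 + 377/8 = 186363/3992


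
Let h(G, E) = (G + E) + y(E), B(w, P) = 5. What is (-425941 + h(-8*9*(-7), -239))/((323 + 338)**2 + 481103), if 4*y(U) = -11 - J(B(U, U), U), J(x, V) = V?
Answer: -141873/306008 ≈ -0.46362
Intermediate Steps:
y(U) = -11/4 - U/4 (y(U) = (-11 - U)/4 = -11/4 - U/4)
h(G, E) = -11/4 + G + 3*E/4 (h(G, E) = (G + E) + (-11/4 - E/4) = (E + G) + (-11/4 - E/4) = -11/4 + G + 3*E/4)
(-425941 + h(-8*9*(-7), -239))/((323 + 338)**2 + 481103) = (-425941 + (-11/4 - 8*9*(-7) + (3/4)*(-239)))/((323 + 338)**2 + 481103) = (-425941 + (-11/4 - 72*(-7) - 717/4))/(661**2 + 481103) = (-425941 + (-11/4 + 504 - 717/4))/(436921 + 481103) = (-425941 + 322)/918024 = -425619*1/918024 = -141873/306008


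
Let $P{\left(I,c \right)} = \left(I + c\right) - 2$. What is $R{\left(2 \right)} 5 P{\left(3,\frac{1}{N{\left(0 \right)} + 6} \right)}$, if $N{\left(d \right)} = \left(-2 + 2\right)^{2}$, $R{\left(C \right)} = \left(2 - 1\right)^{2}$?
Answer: $\frac{35}{6} \approx 5.8333$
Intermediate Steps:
$R{\left(C \right)} = 1$ ($R{\left(C \right)} = 1^{2} = 1$)
$N{\left(d \right)} = 0$ ($N{\left(d \right)} = 0^{2} = 0$)
$P{\left(I,c \right)} = -2 + I + c$
$R{\left(2 \right)} 5 P{\left(3,\frac{1}{N{\left(0 \right)} + 6} \right)} = 1 \cdot 5 \left(-2 + 3 + \frac{1}{0 + 6}\right) = 5 \left(-2 + 3 + \frac{1}{6}\right) = 5 \cdot \frac{7}{6} = \frac{35}{6}$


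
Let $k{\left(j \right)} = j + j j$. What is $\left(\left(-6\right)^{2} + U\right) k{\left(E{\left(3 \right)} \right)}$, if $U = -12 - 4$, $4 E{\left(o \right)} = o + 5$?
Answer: $120$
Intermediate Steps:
$E{\left(o \right)} = \frac{5}{4} + \frac{o}{4}$ ($E{\left(o \right)} = \frac{o + 5}{4} = \frac{5 + o}{4} = \frac{5}{4} + \frac{o}{4}$)
$k{\left(j \right)} = j + j^{2}$
$U = -16$
$\left(\left(-6\right)^{2} + U\right) k{\left(E{\left(3 \right)} \right)} = \left(\left(-6\right)^{2} - 16\right) \left(\frac{5}{4} + \frac{1}{4} \cdot 3\right) \left(1 + \left(\frac{5}{4} + \frac{1}{4} \cdot 3\right)\right) = \left(36 - 16\right) \left(\frac{5}{4} + \frac{3}{4}\right) \left(1 + \left(\frac{5}{4} + \frac{3}{4}\right)\right) = 20 \cdot 2 \left(1 + 2\right) = 20 \cdot 2 \cdot 3 = 20 \cdot 6 = 120$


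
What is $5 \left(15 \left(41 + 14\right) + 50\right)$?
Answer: $4375$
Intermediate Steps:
$5 \left(15 \left(41 + 14\right) + 50\right) = 5 \left(15 \cdot 55 + 50\right) = 5 \left(825 + 50\right) = 5 \cdot 875 = 4375$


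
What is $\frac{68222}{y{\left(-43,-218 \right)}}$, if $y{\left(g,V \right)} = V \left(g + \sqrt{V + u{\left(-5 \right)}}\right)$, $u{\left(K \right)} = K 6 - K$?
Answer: $\frac{1466773}{228028} + \frac{306999 i \sqrt{3}}{228028} \approx 6.4324 + 2.3319 i$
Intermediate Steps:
$u{\left(K \right)} = 5 K$ ($u{\left(K \right)} = 6 K - K = 5 K$)
$y{\left(g,V \right)} = V \left(g + \sqrt{-25 + V}\right)$ ($y{\left(g,V \right)} = V \left(g + \sqrt{V + 5 \left(-5\right)}\right) = V \left(g + \sqrt{V - 25}\right) = V \left(g + \sqrt{-25 + V}\right)$)
$\frac{68222}{y{\left(-43,-218 \right)}} = \frac{68222}{\left(-218\right) \left(-43 + \sqrt{-25 - 218}\right)} = \frac{68222}{\left(-218\right) \left(-43 + \sqrt{-243}\right)} = \frac{68222}{\left(-218\right) \left(-43 + 9 i \sqrt{3}\right)} = \frac{68222}{9374 - 1962 i \sqrt{3}}$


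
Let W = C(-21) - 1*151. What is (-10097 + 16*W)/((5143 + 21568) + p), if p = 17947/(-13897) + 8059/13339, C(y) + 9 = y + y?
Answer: -2470824494307/4951346309903 ≈ -0.49902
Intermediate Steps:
C(y) = -9 + 2*y (C(y) = -9 + (y + y) = -9 + 2*y)
W = -202 (W = (-9 + 2*(-21)) - 1*151 = (-9 - 42) - 151 = -51 - 151 = -202)
p = -127399110/185372083 (p = 17947*(-1/13897) + 8059*(1/13339) = -17947/13897 + 8059/13339 = -127399110/185372083 ≈ -0.68726)
(-10097 + 16*W)/((5143 + 21568) + p) = (-10097 + 16*(-202))/((5143 + 21568) - 127399110/185372083) = (-10097 - 3232)/(26711 - 127399110/185372083) = -13329/4951346309903/185372083 = -13329*185372083/4951346309903 = -2470824494307/4951346309903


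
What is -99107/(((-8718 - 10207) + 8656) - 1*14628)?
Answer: 99107/24897 ≈ 3.9807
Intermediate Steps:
-99107/(((-8718 - 10207) + 8656) - 1*14628) = -99107/((-18925 + 8656) - 14628) = -99107/(-10269 - 14628) = -99107/(-24897) = -99107*(-1/24897) = 99107/24897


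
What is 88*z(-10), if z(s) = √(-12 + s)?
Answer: 88*I*√22 ≈ 412.76*I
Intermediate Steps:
88*z(-10) = 88*√(-12 - 10) = 88*√(-22) = 88*(I*√22) = 88*I*√22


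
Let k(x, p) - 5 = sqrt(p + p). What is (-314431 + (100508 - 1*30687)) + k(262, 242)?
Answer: -244583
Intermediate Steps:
k(x, p) = 5 + sqrt(2)*sqrt(p) (k(x, p) = 5 + sqrt(p + p) = 5 + sqrt(2*p) = 5 + sqrt(2)*sqrt(p))
(-314431 + (100508 - 1*30687)) + k(262, 242) = (-314431 + (100508 - 1*30687)) + (5 + sqrt(2)*sqrt(242)) = (-314431 + (100508 - 30687)) + (5 + sqrt(2)*(11*sqrt(2))) = (-314431 + 69821) + (5 + 22) = -244610 + 27 = -244583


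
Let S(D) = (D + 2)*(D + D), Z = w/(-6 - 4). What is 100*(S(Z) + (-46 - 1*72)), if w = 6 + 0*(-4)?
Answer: -11968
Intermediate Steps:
w = 6 (w = 6 + 0 = 6)
Z = -⅗ (Z = 6/(-6 - 4) = 6/(-10) = 6*(-⅒) = -⅗ ≈ -0.60000)
S(D) = 2*D*(2 + D) (S(D) = (2 + D)*(2*D) = 2*D*(2 + D))
100*(S(Z) + (-46 - 1*72)) = 100*(2*(-⅗)*(2 - ⅗) + (-46 - 1*72)) = 100*(2*(-⅗)*(7/5) + (-46 - 72)) = 100*(-42/25 - 118) = 100*(-2992/25) = -11968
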